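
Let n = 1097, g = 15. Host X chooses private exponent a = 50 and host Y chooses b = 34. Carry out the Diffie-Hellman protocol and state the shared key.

Host X sends A = g^a mod n = 15^50 mod 1097.
15^1 ≡ 15 (mod 1097)
15^2 = (15^1)^2 ≡ 15^2 = 225 ≡ 225 (mod 1097)
15^4 = (15^2)^2 ≡ 225^2 = 50625 ≡ 163 (mod 1097)
15^8 = (15^4)^2 ≡ 163^2 = 26569 ≡ 241 (mod 1097)
15^16 = (15^8)^2 ≡ 241^2 = 58081 ≡ 1037 (mod 1097)
15^32 = (15^16)^2 ≡ 1037^2 = 1075369 ≡ 309 (mod 1097)
15^50 = 15^32 · 15^16 · 15^2 ≡ 309 · 1037 · 225 ≡ 391 (mod 1097).
So A = 391. Host Y then computes K = A^b mod n = 391^34 mod 1097.
391^1 ≡ 391 (mod 1097)
391^2 = (391^1)^2 ≡ 391^2 = 152881 ≡ 398 (mod 1097)
391^4 = (391^2)^2 ≡ 398^2 = 158404 ≡ 436 (mod 1097)
391^8 = (391^4)^2 ≡ 436^2 = 190096 ≡ 315 (mod 1097)
391^16 = (391^8)^2 ≡ 315^2 = 99225 ≡ 495 (mod 1097)
391^32 = (391^16)^2 ≡ 495^2 = 245025 ≡ 394 (mod 1097)
391^34 = 391^32 · 391^2 ≡ 394 · 398 ≡ 1038 (mod 1097).

1038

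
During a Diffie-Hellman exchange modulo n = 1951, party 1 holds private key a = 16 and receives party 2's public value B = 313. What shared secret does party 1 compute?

1019

Shared key K = 313^16 mod 1951.
313^1 ≡ 313 (mod 1951)
313^2 = (313^1)^2 ≡ 313^2 = 97969 ≡ 419 (mod 1951)
313^4 = (313^2)^2 ≡ 419^2 = 175561 ≡ 1922 (mod 1951)
313^8 = (313^4)^2 ≡ 1922^2 = 3694084 ≡ 841 (mod 1951)
313^16 = (313^8)^2 ≡ 841^2 = 707281 ≡ 1019 (mod 1951)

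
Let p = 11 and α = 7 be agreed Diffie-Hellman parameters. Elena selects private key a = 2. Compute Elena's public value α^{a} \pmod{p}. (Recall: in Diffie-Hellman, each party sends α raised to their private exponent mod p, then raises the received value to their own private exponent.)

Public value = 7^{2} \pmod{11}.
7^1 ≡ 7 (mod 11)
7^2 = (7^1)^2 ≡ 7^2 = 49 ≡ 5 (mod 11)

5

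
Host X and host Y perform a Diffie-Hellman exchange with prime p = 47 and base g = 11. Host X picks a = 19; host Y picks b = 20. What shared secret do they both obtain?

6

Host Y sends B = g^b mod p = 11^20 mod 47.
11^1 ≡ 11 (mod 47)
11^2 = (11^1)^2 ≡ 11^2 = 121 ≡ 27 (mod 47)
11^4 = (11^2)^2 ≡ 27^2 = 729 ≡ 24 (mod 47)
11^8 = (11^4)^2 ≡ 24^2 = 576 ≡ 12 (mod 47)
11^16 = (11^8)^2 ≡ 12^2 = 144 ≡ 3 (mod 47)
11^20 = 11^16 · 11^4 ≡ 3 · 24 ≡ 25 (mod 47).
So B = 25. Host X then computes K = B^a mod p = 25^19 mod 47.
25^1 ≡ 25 (mod 47)
25^2 = (25^1)^2 ≡ 25^2 = 625 ≡ 14 (mod 47)
25^4 = (25^2)^2 ≡ 14^2 = 196 ≡ 8 (mod 47)
25^8 = (25^4)^2 ≡ 8^2 = 64 ≡ 17 (mod 47)
25^16 = (25^8)^2 ≡ 17^2 = 289 ≡ 7 (mod 47)
25^19 = 25^16 · 25^2 · 25^1 ≡ 7 · 14 · 25 ≡ 6 (mod 47).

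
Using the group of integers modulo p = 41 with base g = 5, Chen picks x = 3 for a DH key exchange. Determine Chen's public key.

2

Public value = 5^3 mod 41.
5^1 ≡ 5 (mod 41)
5^2 = (5^1)^2 ≡ 5^2 = 25 ≡ 25 (mod 41)
5^3 = 5^2 · 5^1 ≡ 25 · 5 ≡ 2 (mod 41).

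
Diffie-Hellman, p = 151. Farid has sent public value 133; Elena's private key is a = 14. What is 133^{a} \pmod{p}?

Shared key K = 133^14 mod 151.
133^1 ≡ 133 (mod 151)
133^2 = (133^1)^2 ≡ 133^2 = 17689 ≡ 22 (mod 151)
133^4 = (133^2)^2 ≡ 22^2 = 484 ≡ 31 (mod 151)
133^8 = (133^4)^2 ≡ 31^2 = 961 ≡ 55 (mod 151)
133^14 = 133^8 · 133^4 · 133^2 ≡ 55 · 31 · 22 ≡ 62 (mod 151).

62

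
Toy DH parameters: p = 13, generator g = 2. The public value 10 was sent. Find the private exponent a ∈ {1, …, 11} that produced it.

10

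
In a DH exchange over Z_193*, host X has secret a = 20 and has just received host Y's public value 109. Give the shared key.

Shared key K = 109^20 mod 193.
109^1 ≡ 109 (mod 193)
109^2 = (109^1)^2 ≡ 109^2 = 11881 ≡ 108 (mod 193)
109^4 = (109^2)^2 ≡ 108^2 = 11664 ≡ 84 (mod 193)
109^8 = (109^4)^2 ≡ 84^2 = 7056 ≡ 108 (mod 193)
109^16 = (109^8)^2 ≡ 108^2 = 11664 ≡ 84 (mod 193)
109^20 = 109^16 · 109^4 ≡ 84 · 84 ≡ 108 (mod 193).

108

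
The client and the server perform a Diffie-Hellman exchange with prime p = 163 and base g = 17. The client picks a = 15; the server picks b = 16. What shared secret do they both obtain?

85

The server sends B = g^b mod p = 17^16 mod 163.
17^1 ≡ 17 (mod 163)
17^2 = (17^1)^2 ≡ 17^2 = 289 ≡ 126 (mod 163)
17^4 = (17^2)^2 ≡ 126^2 = 15876 ≡ 65 (mod 163)
17^8 = (17^4)^2 ≡ 65^2 = 4225 ≡ 150 (mod 163)
17^16 = (17^8)^2 ≡ 150^2 = 22500 ≡ 6 (mod 163)
So B = 6. The client then computes K = B^a mod p = 6^15 mod 163.
6^1 ≡ 6 (mod 163)
6^2 = (6^1)^2 ≡ 6^2 = 36 ≡ 36 (mod 163)
6^4 = (6^2)^2 ≡ 36^2 = 1296 ≡ 155 (mod 163)
6^8 = (6^4)^2 ≡ 155^2 = 24025 ≡ 64 (mod 163)
6^15 = 6^8 · 6^4 · 6^2 · 6^1 ≡ 64 · 155 · 36 · 6 ≡ 85 (mod 163).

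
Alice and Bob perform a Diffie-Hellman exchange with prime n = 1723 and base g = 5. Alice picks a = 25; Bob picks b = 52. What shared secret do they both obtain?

753

Bob sends B = g^b mod n = 5^52 mod 1723.
5^1 ≡ 5 (mod 1723)
5^2 = (5^1)^2 ≡ 5^2 = 25 ≡ 25 (mod 1723)
5^4 = (5^2)^2 ≡ 25^2 = 625 ≡ 625 (mod 1723)
5^8 = (5^4)^2 ≡ 625^2 = 390625 ≡ 1227 (mod 1723)
5^16 = (5^8)^2 ≡ 1227^2 = 1505529 ≡ 1350 (mod 1723)
5^32 = (5^16)^2 ≡ 1350^2 = 1822500 ≡ 1289 (mod 1723)
5^52 = 5^32 · 5^16 · 5^4 ≡ 1289 · 1350 · 625 ≡ 1690 (mod 1723).
So B = 1690. Alice then computes K = B^a mod n = 1690^25 mod 1723.
1690^1 ≡ 1690 (mod 1723)
1690^2 = (1690^1)^2 ≡ 1690^2 = 2856100 ≡ 1089 (mod 1723)
1690^4 = (1690^2)^2 ≡ 1089^2 = 1185921 ≡ 497 (mod 1723)
1690^8 = (1690^4)^2 ≡ 497^2 = 247009 ≡ 620 (mod 1723)
1690^16 = (1690^8)^2 ≡ 620^2 = 384400 ≡ 171 (mod 1723)
1690^25 = 1690^16 · 1690^8 · 1690^1 ≡ 171 · 620 · 1690 ≡ 753 (mod 1723).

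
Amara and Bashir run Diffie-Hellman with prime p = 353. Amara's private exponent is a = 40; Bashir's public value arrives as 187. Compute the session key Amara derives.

Shared key K = 187^40 mod 353.
187^1 ≡ 187 (mod 353)
187^2 = (187^1)^2 ≡ 187^2 = 34969 ≡ 22 (mod 353)
187^4 = (187^2)^2 ≡ 22^2 = 484 ≡ 131 (mod 353)
187^8 = (187^4)^2 ≡ 131^2 = 17161 ≡ 217 (mod 353)
187^16 = (187^8)^2 ≡ 217^2 = 47089 ≡ 140 (mod 353)
187^32 = (187^16)^2 ≡ 140^2 = 19600 ≡ 185 (mod 353)
187^40 = 187^32 · 187^8 ≡ 185 · 217 ≡ 256 (mod 353).

256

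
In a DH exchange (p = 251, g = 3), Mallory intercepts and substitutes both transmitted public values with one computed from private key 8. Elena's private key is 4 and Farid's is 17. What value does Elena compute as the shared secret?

147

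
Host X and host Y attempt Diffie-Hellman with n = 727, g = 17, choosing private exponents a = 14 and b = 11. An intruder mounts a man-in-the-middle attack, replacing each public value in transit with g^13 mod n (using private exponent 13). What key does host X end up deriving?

452

Host X receives an intruder's public value M = 17^13 mod 727 instead of the honest one.
17^1 ≡ 17 (mod 727)
17^2 = (17^1)^2 ≡ 17^2 = 289 ≡ 289 (mod 727)
17^4 = (17^2)^2 ≡ 289^2 = 83521 ≡ 643 (mod 727)
17^8 = (17^4)^2 ≡ 643^2 = 413449 ≡ 513 (mod 727)
17^13 = 17^8 · 17^4 · 17^1 ≡ 513 · 643 · 17 ≡ 252 (mod 727).
So M = 252. Host X computes K = M^14 mod 727.
252^1 ≡ 252 (mod 727)
252^2 = (252^1)^2 ≡ 252^2 = 63504 ≡ 255 (mod 727)
252^4 = (252^2)^2 ≡ 255^2 = 65025 ≡ 322 (mod 727)
252^8 = (252^4)^2 ≡ 322^2 = 103684 ≡ 450 (mod 727)
252^14 = 252^8 · 252^4 · 252^2 ≡ 450 · 322 · 255 ≡ 452 (mod 727).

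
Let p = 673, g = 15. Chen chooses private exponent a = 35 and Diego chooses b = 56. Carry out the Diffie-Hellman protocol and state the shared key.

Diego sends B = g^b mod p = 15^56 mod 673.
15^1 ≡ 15 (mod 673)
15^2 = (15^1)^2 ≡ 15^2 = 225 ≡ 225 (mod 673)
15^4 = (15^2)^2 ≡ 225^2 = 50625 ≡ 150 (mod 673)
15^8 = (15^4)^2 ≡ 150^2 = 22500 ≡ 291 (mod 673)
15^16 = (15^8)^2 ≡ 291^2 = 84681 ≡ 556 (mod 673)
15^32 = (15^16)^2 ≡ 556^2 = 309136 ≡ 229 (mod 673)
15^56 = 15^32 · 15^16 · 15^8 ≡ 229 · 556 · 291 ≡ 615 (mod 673).
So B = 615. Chen then computes K = B^a mod p = 615^35 mod 673.
615^1 ≡ 615 (mod 673)
615^2 = (615^1)^2 ≡ 615^2 = 378225 ≡ 672 (mod 673)
615^4 = (615^2)^2 ≡ 672^2 = 451584 ≡ 1 (mod 673)
615^8 = (615^4)^2 ≡ 1^2 = 1 ≡ 1 (mod 673)
615^16 = (615^8)^2 ≡ 1^2 = 1 ≡ 1 (mod 673)
615^32 = (615^16)^2 ≡ 1^2 = 1 ≡ 1 (mod 673)
615^35 = 615^32 · 615^2 · 615^1 ≡ 1 · 672 · 615 ≡ 58 (mod 673).

58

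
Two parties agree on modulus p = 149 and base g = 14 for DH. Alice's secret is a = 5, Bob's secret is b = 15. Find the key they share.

135

Alice sends A = g^a mod p = 14^5 mod 149.
14^1 ≡ 14 (mod 149)
14^2 = (14^1)^2 ≡ 14^2 = 196 ≡ 47 (mod 149)
14^4 = (14^2)^2 ≡ 47^2 = 2209 ≡ 123 (mod 149)
14^5 = 14^4 · 14^1 ≡ 123 · 14 ≡ 83 (mod 149).
So A = 83. Bob then computes K = A^b mod p = 83^15 mod 149.
83^1 ≡ 83 (mod 149)
83^2 = (83^1)^2 ≡ 83^2 = 6889 ≡ 35 (mod 149)
83^4 = (83^2)^2 ≡ 35^2 = 1225 ≡ 33 (mod 149)
83^8 = (83^4)^2 ≡ 33^2 = 1089 ≡ 46 (mod 149)
83^15 = 83^8 · 83^4 · 83^2 · 83^1 ≡ 46 · 33 · 35 · 83 ≡ 135 (mod 149).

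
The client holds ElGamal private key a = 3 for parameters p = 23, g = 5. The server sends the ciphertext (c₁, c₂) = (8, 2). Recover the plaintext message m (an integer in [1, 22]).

Shared mask s = c₁^a mod p = 8^3 mod 23.
8^1 ≡ 8 (mod 23)
8^2 = (8^1)^2 ≡ 8^2 = 64 ≡ 18 (mod 23)
8^3 = 8^2 · 8^1 ≡ 18 · 8 ≡ 6 (mod 23).
So s = 6; s⁻¹ ≡ 4 (mod 23).
m = c₂ · s⁻¹ mod 23 = 2 · 4 mod 23 = 8.

8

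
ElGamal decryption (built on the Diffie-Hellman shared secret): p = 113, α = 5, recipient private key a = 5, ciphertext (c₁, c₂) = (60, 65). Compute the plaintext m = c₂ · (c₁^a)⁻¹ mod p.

6

Shared mask s = c₁^a mod p = 60^5 mod 113.
60^1 ≡ 60 (mod 113)
60^2 = (60^1)^2 ≡ 60^2 = 3600 ≡ 97 (mod 113)
60^4 = (60^2)^2 ≡ 97^2 = 9409 ≡ 30 (mod 113)
60^5 = 60^4 · 60^1 ≡ 30 · 60 ≡ 105 (mod 113).
So s = 105; s⁻¹ ≡ 14 (mod 113).
m = c₂ · s⁻¹ mod 113 = 65 · 14 mod 113 = 6.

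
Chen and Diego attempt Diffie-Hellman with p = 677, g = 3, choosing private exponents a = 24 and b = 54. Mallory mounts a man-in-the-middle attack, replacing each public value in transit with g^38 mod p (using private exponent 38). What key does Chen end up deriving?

626

Chen receives Mallory's public value M = 3^38 mod 677 instead of the honest one.
3^1 ≡ 3 (mod 677)
3^2 = (3^1)^2 ≡ 3^2 = 9 ≡ 9 (mod 677)
3^4 = (3^2)^2 ≡ 9^2 = 81 ≡ 81 (mod 677)
3^8 = (3^4)^2 ≡ 81^2 = 6561 ≡ 468 (mod 677)
3^16 = (3^8)^2 ≡ 468^2 = 219024 ≡ 353 (mod 677)
3^32 = (3^16)^2 ≡ 353^2 = 124609 ≡ 41 (mod 677)
3^38 = 3^32 · 3^4 · 3^2 ≡ 41 · 81 · 9 ≡ 101 (mod 677).
So M = 101. Chen computes K = M^24 mod 677.
101^1 ≡ 101 (mod 677)
101^2 = (101^1)^2 ≡ 101^2 = 10201 ≡ 46 (mod 677)
101^4 = (101^2)^2 ≡ 46^2 = 2116 ≡ 85 (mod 677)
101^8 = (101^4)^2 ≡ 85^2 = 7225 ≡ 455 (mod 677)
101^16 = (101^8)^2 ≡ 455^2 = 207025 ≡ 540 (mod 677)
101^24 = 101^16 · 101^8 ≡ 540 · 455 ≡ 626 (mod 677).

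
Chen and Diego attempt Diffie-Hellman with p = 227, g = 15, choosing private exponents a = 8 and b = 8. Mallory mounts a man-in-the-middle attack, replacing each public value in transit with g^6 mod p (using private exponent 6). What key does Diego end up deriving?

100

Diego receives Mallory's public value M = 15^6 mod 227 instead of the honest one.
15^1 ≡ 15 (mod 227)
15^2 = (15^1)^2 ≡ 15^2 = 225 ≡ 225 (mod 227)
15^4 = (15^2)^2 ≡ 225^2 = 50625 ≡ 4 (mod 227)
15^6 = 15^4 · 15^2 ≡ 4 · 225 ≡ 219 (mod 227).
So M = 219. Diego computes K = M^8 mod 227.
219^1 ≡ 219 (mod 227)
219^2 = (219^1)^2 ≡ 219^2 = 47961 ≡ 64 (mod 227)
219^4 = (219^2)^2 ≡ 64^2 = 4096 ≡ 10 (mod 227)
219^8 = (219^4)^2 ≡ 10^2 = 100 ≡ 100 (mod 227)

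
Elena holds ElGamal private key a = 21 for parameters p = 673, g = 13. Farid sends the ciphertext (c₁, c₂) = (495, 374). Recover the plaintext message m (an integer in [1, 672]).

Shared mask s = c₁^a mod p = 495^21 mod 673.
495^1 ≡ 495 (mod 673)
495^2 = (495^1)^2 ≡ 495^2 = 245025 ≡ 53 (mod 673)
495^4 = (495^2)^2 ≡ 53^2 = 2809 ≡ 117 (mod 673)
495^8 = (495^4)^2 ≡ 117^2 = 13689 ≡ 229 (mod 673)
495^16 = (495^8)^2 ≡ 229^2 = 52441 ≡ 620 (mod 673)
495^21 = 495^16 · 495^4 · 495^1 ≡ 620 · 117 · 495 ≡ 58 (mod 673).
So s = 58; s⁻¹ ≡ 615 (mod 673).
m = c₂ · s⁻¹ mod 673 = 374 · 615 mod 673 = 517.

517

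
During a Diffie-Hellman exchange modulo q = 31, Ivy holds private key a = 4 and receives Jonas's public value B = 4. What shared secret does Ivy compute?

8

Shared key K = 4^4 mod 31.
4^1 ≡ 4 (mod 31)
4^2 = (4^1)^2 ≡ 4^2 = 16 ≡ 16 (mod 31)
4^4 = (4^2)^2 ≡ 16^2 = 256 ≡ 8 (mod 31)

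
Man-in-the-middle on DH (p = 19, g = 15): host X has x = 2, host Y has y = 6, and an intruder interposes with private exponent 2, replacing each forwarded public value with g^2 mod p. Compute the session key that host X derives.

9

Host X receives an intruder's public value M = 15^2 mod 19 instead of the honest one.
15^1 ≡ 15 (mod 19)
15^2 = (15^1)^2 ≡ 15^2 = 225 ≡ 16 (mod 19)
So M = 16. Host X computes K = M^2 mod 19.
16^1 ≡ 16 (mod 19)
16^2 = (16^1)^2 ≡ 16^2 = 256 ≡ 9 (mod 19)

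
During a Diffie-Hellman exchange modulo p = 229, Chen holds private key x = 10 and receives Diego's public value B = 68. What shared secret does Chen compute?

42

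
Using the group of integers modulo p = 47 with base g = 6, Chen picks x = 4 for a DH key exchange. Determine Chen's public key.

27

Public value = 6^4 (mod 47).
6^1 ≡ 6 (mod 47)
6^2 = (6^1)^2 ≡ 6^2 = 36 ≡ 36 (mod 47)
6^4 = (6^2)^2 ≡ 36^2 = 1296 ≡ 27 (mod 47)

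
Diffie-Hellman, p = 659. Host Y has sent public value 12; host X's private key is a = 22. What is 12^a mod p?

12

Shared key K = 12^22 mod 659.
12^1 ≡ 12 (mod 659)
12^2 = (12^1)^2 ≡ 12^2 = 144 ≡ 144 (mod 659)
12^4 = (12^2)^2 ≡ 144^2 = 20736 ≡ 307 (mod 659)
12^8 = (12^4)^2 ≡ 307^2 = 94249 ≡ 12 (mod 659)
12^16 = (12^8)^2 ≡ 12^2 = 144 ≡ 144 (mod 659)
12^22 = 12^16 · 12^4 · 12^2 ≡ 144 · 307 · 144 ≡ 12 (mod 659).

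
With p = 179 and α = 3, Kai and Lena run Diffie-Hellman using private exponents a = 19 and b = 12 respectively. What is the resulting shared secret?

Lena sends B = α^b mod p = 3^12 mod 179.
3^1 ≡ 3 (mod 179)
3^2 = (3^1)^2 ≡ 3^2 = 9 ≡ 9 (mod 179)
3^4 = (3^2)^2 ≡ 9^2 = 81 ≡ 81 (mod 179)
3^8 = (3^4)^2 ≡ 81^2 = 6561 ≡ 117 (mod 179)
3^12 = 3^8 · 3^4 ≡ 117 · 81 ≡ 169 (mod 179).
So B = 169. Kai then computes K = B^a mod p = 169^19 mod 179.
169^1 ≡ 169 (mod 179)
169^2 = (169^1)^2 ≡ 169^2 = 28561 ≡ 100 (mod 179)
169^4 = (169^2)^2 ≡ 100^2 = 10000 ≡ 155 (mod 179)
169^8 = (169^4)^2 ≡ 155^2 = 24025 ≡ 39 (mod 179)
169^16 = (169^8)^2 ≡ 39^2 = 1521 ≡ 89 (mod 179)
169^19 = 169^16 · 169^2 · 169^1 ≡ 89 · 100 · 169 ≡ 142 (mod 179).

142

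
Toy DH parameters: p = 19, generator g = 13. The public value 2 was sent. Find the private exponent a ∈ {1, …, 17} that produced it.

Try successive powers of 13 modulo 19:
13^1 ≡ 13
13^2 ≡ 17
13^3 ≡ 12
13^4 ≡ 4
13^5 ≡ 14
13^6 ≡ 11
13^7 ≡ 10
13^8 ≡ 16
13^9 ≡ 18
13^10 ≡ 6
13^11 ≡ 2
Found: a = 11.

11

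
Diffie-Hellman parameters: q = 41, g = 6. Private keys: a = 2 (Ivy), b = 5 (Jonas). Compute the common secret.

Jonas sends B = g^b mod q = 6^5 mod 41.
6^1 ≡ 6 (mod 41)
6^2 = (6^1)^2 ≡ 6^2 = 36 ≡ 36 (mod 41)
6^4 = (6^2)^2 ≡ 36^2 = 1296 ≡ 25 (mod 41)
6^5 = 6^4 · 6^1 ≡ 25 · 6 ≡ 27 (mod 41).
So B = 27. Ivy then computes K = B^a mod q = 27^2 mod 41.
27^1 ≡ 27 (mod 41)
27^2 = (27^1)^2 ≡ 27^2 = 729 ≡ 32 (mod 41)

32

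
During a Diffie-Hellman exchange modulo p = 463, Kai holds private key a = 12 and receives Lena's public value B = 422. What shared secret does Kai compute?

70

Shared key K = 422^12 mod 463.
422^1 ≡ 422 (mod 463)
422^2 = (422^1)^2 ≡ 422^2 = 178084 ≡ 292 (mod 463)
422^4 = (422^2)^2 ≡ 292^2 = 85264 ≡ 72 (mod 463)
422^8 = (422^4)^2 ≡ 72^2 = 5184 ≡ 91 (mod 463)
422^12 = 422^8 · 422^4 ≡ 91 · 72 ≡ 70 (mod 463).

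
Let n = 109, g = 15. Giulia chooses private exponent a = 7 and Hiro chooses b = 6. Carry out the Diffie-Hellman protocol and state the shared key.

Giulia sends A = g^a mod n = 15^7 mod 109.
15^1 ≡ 15 (mod 109)
15^2 = (15^1)^2 ≡ 15^2 = 225 ≡ 7 (mod 109)
15^4 = (15^2)^2 ≡ 7^2 = 49 ≡ 49 (mod 109)
15^7 = 15^4 · 15^2 · 15^1 ≡ 49 · 7 · 15 ≡ 22 (mod 109).
So A = 22. Hiro then computes K = A^b mod n = 22^6 mod 109.
22^1 ≡ 22 (mod 109)
22^2 = (22^1)^2 ≡ 22^2 = 484 ≡ 48 (mod 109)
22^4 = (22^2)^2 ≡ 48^2 = 2304 ≡ 15 (mod 109)
22^6 = 22^4 · 22^2 ≡ 15 · 48 ≡ 66 (mod 109).

66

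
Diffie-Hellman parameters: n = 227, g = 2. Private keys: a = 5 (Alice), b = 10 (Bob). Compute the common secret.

48

Alice sends A = g^a mod n = 2^5 mod 227.
2^1 ≡ 2 (mod 227)
2^2 = (2^1)^2 ≡ 2^2 = 4 ≡ 4 (mod 227)
2^4 = (2^2)^2 ≡ 4^2 = 16 ≡ 16 (mod 227)
2^5 = 2^4 · 2^1 ≡ 16 · 2 ≡ 32 (mod 227).
So A = 32. Bob then computes K = A^b mod n = 32^10 mod 227.
32^1 ≡ 32 (mod 227)
32^2 = (32^1)^2 ≡ 32^2 = 1024 ≡ 116 (mod 227)
32^4 = (32^2)^2 ≡ 116^2 = 13456 ≡ 63 (mod 227)
32^8 = (32^4)^2 ≡ 63^2 = 3969 ≡ 110 (mod 227)
32^10 = 32^8 · 32^2 ≡ 110 · 116 ≡ 48 (mod 227).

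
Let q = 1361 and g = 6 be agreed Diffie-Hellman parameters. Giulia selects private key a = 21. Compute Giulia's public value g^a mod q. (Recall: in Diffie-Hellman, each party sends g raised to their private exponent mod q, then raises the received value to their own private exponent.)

1259

Public value = 6^21 mod 1361.
6^1 ≡ 6 (mod 1361)
6^2 = (6^1)^2 ≡ 6^2 = 36 ≡ 36 (mod 1361)
6^4 = (6^2)^2 ≡ 36^2 = 1296 ≡ 1296 (mod 1361)
6^8 = (6^4)^2 ≡ 1296^2 = 1679616 ≡ 142 (mod 1361)
6^16 = (6^8)^2 ≡ 142^2 = 20164 ≡ 1110 (mod 1361)
6^21 = 6^16 · 6^4 · 6^1 ≡ 1110 · 1296 · 6 ≡ 1259 (mod 1361).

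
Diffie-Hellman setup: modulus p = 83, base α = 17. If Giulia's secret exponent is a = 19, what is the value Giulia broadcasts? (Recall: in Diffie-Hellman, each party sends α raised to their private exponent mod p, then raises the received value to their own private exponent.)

Public value = 17^19 (mod 83).
17^1 ≡ 17 (mod 83)
17^2 = (17^1)^2 ≡ 17^2 = 289 ≡ 40 (mod 83)
17^4 = (17^2)^2 ≡ 40^2 = 1600 ≡ 23 (mod 83)
17^8 = (17^4)^2 ≡ 23^2 = 529 ≡ 31 (mod 83)
17^16 = (17^8)^2 ≡ 31^2 = 961 ≡ 48 (mod 83)
17^19 = 17^16 · 17^2 · 17^1 ≡ 48 · 40 · 17 ≡ 21 (mod 83).

21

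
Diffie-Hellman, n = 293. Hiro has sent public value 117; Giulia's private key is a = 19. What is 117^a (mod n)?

181

Shared key K = 117^19 mod 293.
117^1 ≡ 117 (mod 293)
117^2 = (117^1)^2 ≡ 117^2 = 13689 ≡ 211 (mod 293)
117^4 = (117^2)^2 ≡ 211^2 = 44521 ≡ 278 (mod 293)
117^8 = (117^4)^2 ≡ 278^2 = 77284 ≡ 225 (mod 293)
117^16 = (117^8)^2 ≡ 225^2 = 50625 ≡ 229 (mod 293)
117^19 = 117^16 · 117^2 · 117^1 ≡ 229 · 211 · 117 ≡ 181 (mod 293).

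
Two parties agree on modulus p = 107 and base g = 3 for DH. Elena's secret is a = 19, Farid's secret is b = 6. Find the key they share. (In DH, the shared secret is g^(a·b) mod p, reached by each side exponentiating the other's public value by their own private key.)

Farid sends B = g^b mod p = 3^6 mod 107.
3^1 ≡ 3 (mod 107)
3^2 = (3^1)^2 ≡ 3^2 = 9 ≡ 9 (mod 107)
3^4 = (3^2)^2 ≡ 9^2 = 81 ≡ 81 (mod 107)
3^6 = 3^4 · 3^2 ≡ 81 · 9 ≡ 87 (mod 107).
So B = 87. Elena then computes K = B^a mod p = 87^19 mod 107.
87^1 ≡ 87 (mod 107)
87^2 = (87^1)^2 ≡ 87^2 = 7569 ≡ 79 (mod 107)
87^4 = (87^2)^2 ≡ 79^2 = 6241 ≡ 35 (mod 107)
87^8 = (87^4)^2 ≡ 35^2 = 1225 ≡ 48 (mod 107)
87^16 = (87^8)^2 ≡ 48^2 = 2304 ≡ 57 (mod 107)
87^19 = 87^16 · 87^2 · 87^1 ≡ 57 · 79 · 87 ≡ 34 (mod 107).

34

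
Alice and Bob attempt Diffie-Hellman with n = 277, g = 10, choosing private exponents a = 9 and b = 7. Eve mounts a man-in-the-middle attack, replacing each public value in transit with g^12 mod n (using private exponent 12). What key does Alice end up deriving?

Alice receives Eve's public value M = 10^12 mod 277 instead of the honest one.
10^1 ≡ 10 (mod 277)
10^2 = (10^1)^2 ≡ 10^2 = 100 ≡ 100 (mod 277)
10^4 = (10^2)^2 ≡ 100^2 = 10000 ≡ 28 (mod 277)
10^8 = (10^4)^2 ≡ 28^2 = 784 ≡ 230 (mod 277)
10^12 = 10^8 · 10^4 ≡ 230 · 28 ≡ 69 (mod 277).
So M = 69. Alice computes K = M^9 mod 277.
69^1 ≡ 69 (mod 277)
69^2 = (69^1)^2 ≡ 69^2 = 4761 ≡ 52 (mod 277)
69^4 = (69^2)^2 ≡ 52^2 = 2704 ≡ 211 (mod 277)
69^8 = (69^4)^2 ≡ 211^2 = 44521 ≡ 201 (mod 277)
69^9 = 69^8 · 69^1 ≡ 201 · 69 ≡ 19 (mod 277).

19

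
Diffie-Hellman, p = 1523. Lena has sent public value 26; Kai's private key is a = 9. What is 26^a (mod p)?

Shared key K = 26^9 mod 1523.
26^1 ≡ 26 (mod 1523)
26^2 = (26^1)^2 ≡ 26^2 = 676 ≡ 676 (mod 1523)
26^4 = (26^2)^2 ≡ 676^2 = 456976 ≡ 76 (mod 1523)
26^8 = (26^4)^2 ≡ 76^2 = 5776 ≡ 1207 (mod 1523)
26^9 = 26^8 · 26^1 ≡ 1207 · 26 ≡ 922 (mod 1523).

922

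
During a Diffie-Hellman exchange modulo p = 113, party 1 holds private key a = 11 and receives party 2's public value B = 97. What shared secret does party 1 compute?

4

Shared key K = 97^11 mod 113.
97^1 ≡ 97 (mod 113)
97^2 = (97^1)^2 ≡ 97^2 = 9409 ≡ 30 (mod 113)
97^4 = (97^2)^2 ≡ 30^2 = 900 ≡ 109 (mod 113)
97^8 = (97^4)^2 ≡ 109^2 = 11881 ≡ 16 (mod 113)
97^11 = 97^8 · 97^2 · 97^1 ≡ 16 · 30 · 97 ≡ 4 (mod 113).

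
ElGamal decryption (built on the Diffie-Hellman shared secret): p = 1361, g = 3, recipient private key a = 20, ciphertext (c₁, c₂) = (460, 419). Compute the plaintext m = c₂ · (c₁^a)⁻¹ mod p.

1123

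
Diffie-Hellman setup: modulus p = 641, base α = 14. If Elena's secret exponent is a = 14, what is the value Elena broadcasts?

Public value = 14^14 mod 641.
14^1 ≡ 14 (mod 641)
14^2 = (14^1)^2 ≡ 14^2 = 196 ≡ 196 (mod 641)
14^4 = (14^2)^2 ≡ 196^2 = 38416 ≡ 597 (mod 641)
14^8 = (14^4)^2 ≡ 597^2 = 356409 ≡ 13 (mod 641)
14^14 = 14^8 · 14^4 · 14^2 ≡ 13 · 597 · 196 ≡ 63 (mod 641).

63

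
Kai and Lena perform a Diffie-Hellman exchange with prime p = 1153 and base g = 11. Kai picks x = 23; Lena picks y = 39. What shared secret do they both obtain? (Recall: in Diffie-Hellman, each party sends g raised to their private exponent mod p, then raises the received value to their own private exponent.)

12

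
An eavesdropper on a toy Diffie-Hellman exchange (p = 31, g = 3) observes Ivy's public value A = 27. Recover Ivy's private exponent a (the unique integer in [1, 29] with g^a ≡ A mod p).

Try successive powers of 3 modulo 31:
3^1 ≡ 3
3^2 ≡ 9
3^3 ≡ 27
Found: a = 3.

3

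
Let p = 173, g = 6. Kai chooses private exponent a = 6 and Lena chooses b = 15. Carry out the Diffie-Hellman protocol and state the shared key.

85

Kai sends A = g^a mod p = 6^6 mod 173.
6^1 ≡ 6 (mod 173)
6^2 = (6^1)^2 ≡ 6^2 = 36 ≡ 36 (mod 173)
6^4 = (6^2)^2 ≡ 36^2 = 1296 ≡ 85 (mod 173)
6^6 = 6^4 · 6^2 ≡ 85 · 36 ≡ 119 (mod 173).
So A = 119. Lena then computes K = A^b mod p = 119^15 mod 173.
119^1 ≡ 119 (mod 173)
119^2 = (119^1)^2 ≡ 119^2 = 14161 ≡ 148 (mod 173)
119^4 = (119^2)^2 ≡ 148^2 = 21904 ≡ 106 (mod 173)
119^8 = (119^4)^2 ≡ 106^2 = 11236 ≡ 164 (mod 173)
119^15 = 119^8 · 119^4 · 119^2 · 119^1 ≡ 164 · 106 · 148 · 119 ≡ 85 (mod 173).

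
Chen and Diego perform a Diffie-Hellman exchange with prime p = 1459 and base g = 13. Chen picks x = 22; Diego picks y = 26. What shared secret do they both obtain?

861

Diego sends B = g^y mod p = 13^26 mod 1459.
13^1 ≡ 13 (mod 1459)
13^2 = (13^1)^2 ≡ 13^2 = 169 ≡ 169 (mod 1459)
13^4 = (13^2)^2 ≡ 169^2 = 28561 ≡ 840 (mod 1459)
13^8 = (13^4)^2 ≡ 840^2 = 705600 ≡ 903 (mod 1459)
13^16 = (13^8)^2 ≡ 903^2 = 815409 ≡ 1287 (mod 1459)
13^26 = 13^16 · 13^8 · 13^2 ≡ 1287 · 903 · 169 ≡ 465 (mod 1459).
So B = 465. Chen then computes K = B^x mod p = 465^22 mod 1459.
465^1 ≡ 465 (mod 1459)
465^2 = (465^1)^2 ≡ 465^2 = 216225 ≡ 293 (mod 1459)
465^4 = (465^2)^2 ≡ 293^2 = 85849 ≡ 1227 (mod 1459)
465^8 = (465^4)^2 ≡ 1227^2 = 1505529 ≡ 1300 (mod 1459)
465^16 = (465^8)^2 ≡ 1300^2 = 1690000 ≡ 478 (mod 1459)
465^22 = 465^16 · 465^4 · 465^2 ≡ 478 · 1227 · 293 ≡ 861 (mod 1459).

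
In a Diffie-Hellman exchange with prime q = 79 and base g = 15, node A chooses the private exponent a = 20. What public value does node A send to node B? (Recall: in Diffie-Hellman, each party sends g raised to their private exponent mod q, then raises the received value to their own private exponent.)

8

Public value = 15^20 mod 79.
15^1 ≡ 15 (mod 79)
15^2 = (15^1)^2 ≡ 15^2 = 225 ≡ 67 (mod 79)
15^4 = (15^2)^2 ≡ 67^2 = 4489 ≡ 65 (mod 79)
15^8 = (15^4)^2 ≡ 65^2 = 4225 ≡ 38 (mod 79)
15^16 = (15^8)^2 ≡ 38^2 = 1444 ≡ 22 (mod 79)
15^20 = 15^16 · 15^4 ≡ 22 · 65 ≡ 8 (mod 79).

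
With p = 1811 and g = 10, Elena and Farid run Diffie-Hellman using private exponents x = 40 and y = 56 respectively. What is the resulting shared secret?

Elena sends A = g^x mod p = 10^40 mod 1811.
10^1 ≡ 10 (mod 1811)
10^2 = (10^1)^2 ≡ 10^2 = 100 ≡ 100 (mod 1811)
10^4 = (10^2)^2 ≡ 100^2 = 10000 ≡ 945 (mod 1811)
10^8 = (10^4)^2 ≡ 945^2 = 893025 ≡ 202 (mod 1811)
10^16 = (10^8)^2 ≡ 202^2 = 40804 ≡ 962 (mod 1811)
10^32 = (10^16)^2 ≡ 962^2 = 925444 ≡ 23 (mod 1811)
10^40 = 10^32 · 10^8 ≡ 23 · 202 ≡ 1024 (mod 1811).
So A = 1024. Farid then computes K = A^y mod p = 1024^56 mod 1811.
1024^1 ≡ 1024 (mod 1811)
1024^2 = (1024^1)^2 ≡ 1024^2 = 1048576 ≡ 7 (mod 1811)
1024^4 = (1024^2)^2 ≡ 7^2 = 49 ≡ 49 (mod 1811)
1024^8 = (1024^4)^2 ≡ 49^2 = 2401 ≡ 590 (mod 1811)
1024^16 = (1024^8)^2 ≡ 590^2 = 348100 ≡ 388 (mod 1811)
1024^32 = (1024^16)^2 ≡ 388^2 = 150544 ≡ 231 (mod 1811)
1024^56 = 1024^32 · 1024^16 · 1024^8 ≡ 231 · 388 · 590 ≡ 1131 (mod 1811).

1131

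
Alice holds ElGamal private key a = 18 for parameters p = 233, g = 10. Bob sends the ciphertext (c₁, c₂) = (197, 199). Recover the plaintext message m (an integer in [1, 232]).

158

Shared mask s = c₁^a mod p = 197^18 mod 233.
197^1 ≡ 197 (mod 233)
197^2 = (197^1)^2 ≡ 197^2 = 38809 ≡ 131 (mod 233)
197^4 = (197^2)^2 ≡ 131^2 = 17161 ≡ 152 (mod 233)
197^8 = (197^4)^2 ≡ 152^2 = 23104 ≡ 37 (mod 233)
197^16 = (197^8)^2 ≡ 37^2 = 1369 ≡ 204 (mod 233)
197^18 = 197^16 · 197^2 ≡ 204 · 131 ≡ 162 (mod 233).
So s = 162; s⁻¹ ≡ 105 (mod 233).
m = c₂ · s⁻¹ mod 233 = 199 · 105 mod 233 = 158.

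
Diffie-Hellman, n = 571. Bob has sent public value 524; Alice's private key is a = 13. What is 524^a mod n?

Shared key K = 524^13 mod 571.
524^1 ≡ 524 (mod 571)
524^2 = (524^1)^2 ≡ 524^2 = 274576 ≡ 496 (mod 571)
524^4 = (524^2)^2 ≡ 496^2 = 246016 ≡ 486 (mod 571)
524^8 = (524^4)^2 ≡ 486^2 = 236196 ≡ 373 (mod 571)
524^13 = 524^8 · 524^4 · 524^1 ≡ 373 · 486 · 524 ≡ 396 (mod 571).

396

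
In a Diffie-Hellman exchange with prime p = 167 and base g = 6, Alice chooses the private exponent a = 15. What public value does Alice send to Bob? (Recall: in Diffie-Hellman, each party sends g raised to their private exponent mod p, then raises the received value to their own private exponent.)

93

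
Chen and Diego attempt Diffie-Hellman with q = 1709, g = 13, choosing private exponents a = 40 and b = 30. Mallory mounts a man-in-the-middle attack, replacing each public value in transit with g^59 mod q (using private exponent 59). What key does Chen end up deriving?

Chen receives Mallory's public value M = 13^59 mod 1709 instead of the honest one.
13^1 ≡ 13 (mod 1709)
13^2 = (13^1)^2 ≡ 13^2 = 169 ≡ 169 (mod 1709)
13^4 = (13^2)^2 ≡ 169^2 = 28561 ≡ 1217 (mod 1709)
13^8 = (13^4)^2 ≡ 1217^2 = 1481089 ≡ 1095 (mod 1709)
13^16 = (13^8)^2 ≡ 1095^2 = 1199025 ≡ 1016 (mod 1709)
13^32 = (13^16)^2 ≡ 1016^2 = 1032256 ≡ 20 (mod 1709)
13^59 = 13^32 · 13^16 · 13^8 · 13^2 · 13^1 ≡ 20 · 1016 · 1095 · 169 · 13 ≡ 467 (mod 1709).
So M = 467. Chen computes K = M^40 mod 1709.
467^1 ≡ 467 (mod 1709)
467^2 = (467^1)^2 ≡ 467^2 = 218089 ≡ 1046 (mod 1709)
467^4 = (467^2)^2 ≡ 1046^2 = 1094116 ≡ 356 (mod 1709)
467^8 = (467^4)^2 ≡ 356^2 = 126736 ≡ 270 (mod 1709)
467^16 = (467^8)^2 ≡ 270^2 = 72900 ≡ 1122 (mod 1709)
467^32 = (467^16)^2 ≡ 1122^2 = 1258884 ≡ 1060 (mod 1709)
467^40 = 467^32 · 467^8 ≡ 1060 · 270 ≡ 797 (mod 1709).

797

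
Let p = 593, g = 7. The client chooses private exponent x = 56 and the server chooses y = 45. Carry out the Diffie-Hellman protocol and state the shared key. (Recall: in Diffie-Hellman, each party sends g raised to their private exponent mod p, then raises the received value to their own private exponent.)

The client sends A = g^x mod p = 7^56 mod 593.
7^1 ≡ 7 (mod 593)
7^2 = (7^1)^2 ≡ 7^2 = 49 ≡ 49 (mod 593)
7^4 = (7^2)^2 ≡ 49^2 = 2401 ≡ 29 (mod 593)
7^8 = (7^4)^2 ≡ 29^2 = 841 ≡ 248 (mod 593)
7^16 = (7^8)^2 ≡ 248^2 = 61504 ≡ 425 (mod 593)
7^32 = (7^16)^2 ≡ 425^2 = 180625 ≡ 353 (mod 593)
7^56 = 7^32 · 7^16 · 7^8 ≡ 353 · 425 · 248 ≡ 194 (mod 593).
So A = 194. The server then computes K = A^y mod p = 194^45 mod 593.
194^1 ≡ 194 (mod 593)
194^2 = (194^1)^2 ≡ 194^2 = 37636 ≡ 277 (mod 593)
194^4 = (194^2)^2 ≡ 277^2 = 76729 ≡ 232 (mod 593)
194^8 = (194^4)^2 ≡ 232^2 = 53824 ≡ 454 (mod 593)
194^16 = (194^8)^2 ≡ 454^2 = 206116 ≡ 345 (mod 593)
194^32 = (194^16)^2 ≡ 345^2 = 119025 ≡ 425 (mod 593)
194^45 = 194^32 · 194^8 · 194^4 · 194^1 ≡ 425 · 454 · 232 · 194 ≡ 139 (mod 593).

139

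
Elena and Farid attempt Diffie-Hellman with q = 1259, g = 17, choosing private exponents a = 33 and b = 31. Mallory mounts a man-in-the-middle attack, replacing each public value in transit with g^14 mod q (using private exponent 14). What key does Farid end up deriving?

121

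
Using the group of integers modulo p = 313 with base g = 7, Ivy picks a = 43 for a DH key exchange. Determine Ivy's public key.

271

Public value = 7^43 (mod 313).
7^1 ≡ 7 (mod 313)
7^2 = (7^1)^2 ≡ 7^2 = 49 ≡ 49 (mod 313)
7^4 = (7^2)^2 ≡ 49^2 = 2401 ≡ 210 (mod 313)
7^8 = (7^4)^2 ≡ 210^2 = 44100 ≡ 280 (mod 313)
7^16 = (7^8)^2 ≡ 280^2 = 78400 ≡ 150 (mod 313)
7^32 = (7^16)^2 ≡ 150^2 = 22500 ≡ 277 (mod 313)
7^43 = 7^32 · 7^8 · 7^2 · 7^1 ≡ 277 · 280 · 49 · 7 ≡ 271 (mod 313).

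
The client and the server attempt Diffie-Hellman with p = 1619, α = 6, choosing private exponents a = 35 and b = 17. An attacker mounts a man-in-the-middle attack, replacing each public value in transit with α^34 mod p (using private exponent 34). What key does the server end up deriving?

841

The server receives an attacker's public value M = 6^34 mod 1619 instead of the honest one.
6^1 ≡ 6 (mod 1619)
6^2 = (6^1)^2 ≡ 6^2 = 36 ≡ 36 (mod 1619)
6^4 = (6^2)^2 ≡ 36^2 = 1296 ≡ 1296 (mod 1619)
6^8 = (6^4)^2 ≡ 1296^2 = 1679616 ≡ 713 (mod 1619)
6^16 = (6^8)^2 ≡ 713^2 = 508369 ≡ 3 (mod 1619)
6^32 = (6^16)^2 ≡ 3^2 = 9 ≡ 9 (mod 1619)
6^34 = 6^32 · 6^2 ≡ 9 · 36 ≡ 324 (mod 1619).
So M = 324. The server computes K = M^17 mod 1619.
324^1 ≡ 324 (mod 1619)
324^2 = (324^1)^2 ≡ 324^2 = 104976 ≡ 1360 (mod 1619)
324^4 = (324^2)^2 ≡ 1360^2 = 1849600 ≡ 702 (mod 1619)
324^8 = (324^4)^2 ≡ 702^2 = 492804 ≡ 628 (mod 1619)
324^16 = (324^8)^2 ≡ 628^2 = 394384 ≡ 967 (mod 1619)
324^17 = 324^16 · 324^1 ≡ 967 · 324 ≡ 841 (mod 1619).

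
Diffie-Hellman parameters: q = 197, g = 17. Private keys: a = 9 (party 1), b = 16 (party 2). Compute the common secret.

34

Party 2 sends B = g^b mod q = 17^16 mod 197.
17^1 ≡ 17 (mod 197)
17^2 = (17^1)^2 ≡ 17^2 = 289 ≡ 92 (mod 197)
17^4 = (17^2)^2 ≡ 92^2 = 8464 ≡ 190 (mod 197)
17^8 = (17^4)^2 ≡ 190^2 = 36100 ≡ 49 (mod 197)
17^16 = (17^8)^2 ≡ 49^2 = 2401 ≡ 37 (mod 197)
So B = 37. Party 1 then computes K = B^a mod q = 37^9 mod 197.
37^1 ≡ 37 (mod 197)
37^2 = (37^1)^2 ≡ 37^2 = 1369 ≡ 187 (mod 197)
37^4 = (37^2)^2 ≡ 187^2 = 34969 ≡ 100 (mod 197)
37^8 = (37^4)^2 ≡ 100^2 = 10000 ≡ 150 (mod 197)
37^9 = 37^8 · 37^1 ≡ 150 · 37 ≡ 34 (mod 197).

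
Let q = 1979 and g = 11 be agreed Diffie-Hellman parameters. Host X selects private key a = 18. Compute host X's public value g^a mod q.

774

Public value = 11^18 mod 1979.
11^1 ≡ 11 (mod 1979)
11^2 = (11^1)^2 ≡ 11^2 = 121 ≡ 121 (mod 1979)
11^4 = (11^2)^2 ≡ 121^2 = 14641 ≡ 788 (mod 1979)
11^8 = (11^4)^2 ≡ 788^2 = 620944 ≡ 1517 (mod 1979)
11^16 = (11^8)^2 ≡ 1517^2 = 2301289 ≡ 1691 (mod 1979)
11^18 = 11^16 · 11^2 ≡ 1691 · 121 ≡ 774 (mod 1979).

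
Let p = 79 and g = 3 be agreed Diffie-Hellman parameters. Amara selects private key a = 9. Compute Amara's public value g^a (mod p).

12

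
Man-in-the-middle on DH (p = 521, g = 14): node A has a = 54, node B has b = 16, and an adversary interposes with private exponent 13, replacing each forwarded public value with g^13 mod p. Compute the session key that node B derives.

516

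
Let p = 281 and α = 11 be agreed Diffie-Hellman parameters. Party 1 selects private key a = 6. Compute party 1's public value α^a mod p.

Public value = 11^6 mod 281.
11^1 ≡ 11 (mod 281)
11^2 = (11^1)^2 ≡ 11^2 = 121 ≡ 121 (mod 281)
11^4 = (11^2)^2 ≡ 121^2 = 14641 ≡ 29 (mod 281)
11^6 = 11^4 · 11^2 ≡ 29 · 121 ≡ 137 (mod 281).

137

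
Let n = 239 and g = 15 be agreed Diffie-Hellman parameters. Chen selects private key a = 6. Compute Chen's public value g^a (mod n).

Public value = 15^6 (mod 239).
15^1 ≡ 15 (mod 239)
15^2 = (15^1)^2 ≡ 15^2 = 225 ≡ 225 (mod 239)
15^4 = (15^2)^2 ≡ 225^2 = 50625 ≡ 196 (mod 239)
15^6 = 15^4 · 15^2 ≡ 196 · 225 ≡ 124 (mod 239).

124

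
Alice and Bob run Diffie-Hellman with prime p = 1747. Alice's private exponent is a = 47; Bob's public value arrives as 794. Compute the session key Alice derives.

65

Shared key K = 794^47 mod 1747.
794^1 ≡ 794 (mod 1747)
794^2 = (794^1)^2 ≡ 794^2 = 630436 ≡ 1516 (mod 1747)
794^4 = (794^2)^2 ≡ 1516^2 = 2298256 ≡ 951 (mod 1747)
794^8 = (794^4)^2 ≡ 951^2 = 904401 ≡ 1202 (mod 1747)
794^16 = (794^8)^2 ≡ 1202^2 = 1444804 ≡ 35 (mod 1747)
794^32 = (794^16)^2 ≡ 35^2 = 1225 ≡ 1225 (mod 1747)
794^47 = 794^32 · 794^8 · 794^4 · 794^2 · 794^1 ≡ 1225 · 1202 · 951 · 1516 · 794 ≡ 65 (mod 1747).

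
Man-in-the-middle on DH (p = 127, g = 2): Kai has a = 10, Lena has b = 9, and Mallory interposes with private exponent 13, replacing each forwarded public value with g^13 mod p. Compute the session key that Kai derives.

16

Kai receives Mallory's public value M = 2^13 mod 127 instead of the honest one.
2^1 ≡ 2 (mod 127)
2^2 = (2^1)^2 ≡ 2^2 = 4 ≡ 4 (mod 127)
2^4 = (2^2)^2 ≡ 4^2 = 16 ≡ 16 (mod 127)
2^8 = (2^4)^2 ≡ 16^2 = 256 ≡ 2 (mod 127)
2^13 = 2^8 · 2^4 · 2^1 ≡ 2 · 16 · 2 ≡ 64 (mod 127).
So M = 64. Kai computes K = M^10 mod 127.
64^1 ≡ 64 (mod 127)
64^2 = (64^1)^2 ≡ 64^2 = 4096 ≡ 32 (mod 127)
64^4 = (64^2)^2 ≡ 32^2 = 1024 ≡ 8 (mod 127)
64^8 = (64^4)^2 ≡ 8^2 = 64 ≡ 64 (mod 127)
64^10 = 64^8 · 64^2 ≡ 64 · 32 ≡ 16 (mod 127).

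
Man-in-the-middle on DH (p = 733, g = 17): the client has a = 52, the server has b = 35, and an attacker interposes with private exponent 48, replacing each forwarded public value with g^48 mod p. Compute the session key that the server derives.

The server receives an attacker's public value M = 17^48 mod 733 instead of the honest one.
17^1 ≡ 17 (mod 733)
17^2 = (17^1)^2 ≡ 17^2 = 289 ≡ 289 (mod 733)
17^4 = (17^2)^2 ≡ 289^2 = 83521 ≡ 692 (mod 733)
17^8 = (17^4)^2 ≡ 692^2 = 478864 ≡ 215 (mod 733)
17^16 = (17^8)^2 ≡ 215^2 = 46225 ≡ 46 (mod 733)
17^32 = (17^16)^2 ≡ 46^2 = 2116 ≡ 650 (mod 733)
17^48 = 17^32 · 17^16 ≡ 650 · 46 ≡ 580 (mod 733).
So M = 580. The server computes K = M^35 mod 733.
580^1 ≡ 580 (mod 733)
580^2 = (580^1)^2 ≡ 580^2 = 336400 ≡ 686 (mod 733)
580^4 = (580^2)^2 ≡ 686^2 = 470596 ≡ 10 (mod 733)
580^8 = (580^4)^2 ≡ 10^2 = 100 ≡ 100 (mod 733)
580^16 = (580^8)^2 ≡ 100^2 = 10000 ≡ 471 (mod 733)
580^32 = (580^16)^2 ≡ 471^2 = 221841 ≡ 475 (mod 733)
580^35 = 580^32 · 580^2 · 580^1 ≡ 475 · 686 · 580 ≡ 678 (mod 733).

678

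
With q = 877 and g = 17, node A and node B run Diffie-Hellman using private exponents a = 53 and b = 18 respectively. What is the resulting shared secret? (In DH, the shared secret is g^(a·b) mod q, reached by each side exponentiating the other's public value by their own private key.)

Node A sends A = g^a mod q = 17^53 mod 877.
17^1 ≡ 17 (mod 877)
17^2 = (17^1)^2 ≡ 17^2 = 289 ≡ 289 (mod 877)
17^4 = (17^2)^2 ≡ 289^2 = 83521 ≡ 206 (mod 877)
17^8 = (17^4)^2 ≡ 206^2 = 42436 ≡ 340 (mod 877)
17^16 = (17^8)^2 ≡ 340^2 = 115600 ≡ 713 (mod 877)
17^32 = (17^16)^2 ≡ 713^2 = 508369 ≡ 586 (mod 877)
17^53 = 17^32 · 17^16 · 17^4 · 17^1 ≡ 586 · 713 · 206 · 17 ≡ 435 (mod 877).
So A = 435. Node B then computes K = A^b mod q = 435^18 mod 877.
435^1 ≡ 435 (mod 877)
435^2 = (435^1)^2 ≡ 435^2 = 189225 ≡ 670 (mod 877)
435^4 = (435^2)^2 ≡ 670^2 = 448900 ≡ 753 (mod 877)
435^8 = (435^4)^2 ≡ 753^2 = 567009 ≡ 467 (mod 877)
435^16 = (435^8)^2 ≡ 467^2 = 218089 ≡ 593 (mod 877)
435^18 = 435^16 · 435^2 ≡ 593 · 670 ≡ 29 (mod 877).

29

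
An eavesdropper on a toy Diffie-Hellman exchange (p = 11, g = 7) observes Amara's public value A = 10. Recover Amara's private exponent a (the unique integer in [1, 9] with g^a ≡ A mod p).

5

Try successive powers of 7 modulo 11:
7^1 ≡ 7
7^2 ≡ 5
7^3 ≡ 2
7^4 ≡ 3
7^5 ≡ 10
Found: a = 5.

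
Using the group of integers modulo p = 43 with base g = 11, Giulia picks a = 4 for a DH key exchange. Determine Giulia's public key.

Public value = 11^4 (mod 43).
11^1 ≡ 11 (mod 43)
11^2 = (11^1)^2 ≡ 11^2 = 121 ≡ 35 (mod 43)
11^4 = (11^2)^2 ≡ 35^2 = 1225 ≡ 21 (mod 43)

21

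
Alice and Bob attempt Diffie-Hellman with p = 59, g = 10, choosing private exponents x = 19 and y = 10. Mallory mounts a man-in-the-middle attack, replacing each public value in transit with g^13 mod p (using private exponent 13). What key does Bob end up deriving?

17

Bob receives Mallory's public value M = 10^13 mod 59 instead of the honest one.
10^1 ≡ 10 (mod 59)
10^2 = (10^1)^2 ≡ 10^2 = 100 ≡ 41 (mod 59)
10^4 = (10^2)^2 ≡ 41^2 = 1681 ≡ 29 (mod 59)
10^8 = (10^4)^2 ≡ 29^2 = 841 ≡ 15 (mod 59)
10^13 = 10^8 · 10^4 · 10^1 ≡ 15 · 29 · 10 ≡ 43 (mod 59).
So M = 43. Bob computes K = M^10 mod 59.
43^1 ≡ 43 (mod 59)
43^2 = (43^1)^2 ≡ 43^2 = 1849 ≡ 20 (mod 59)
43^4 = (43^2)^2 ≡ 20^2 = 400 ≡ 46 (mod 59)
43^8 = (43^4)^2 ≡ 46^2 = 2116 ≡ 51 (mod 59)
43^10 = 43^8 · 43^2 ≡ 51 · 20 ≡ 17 (mod 59).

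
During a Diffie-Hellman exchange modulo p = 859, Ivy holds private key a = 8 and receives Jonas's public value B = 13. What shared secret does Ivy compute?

269

Shared key K = 13^8 mod 859.
13^1 ≡ 13 (mod 859)
13^2 = (13^1)^2 ≡ 13^2 = 169 ≡ 169 (mod 859)
13^4 = (13^2)^2 ≡ 169^2 = 28561 ≡ 214 (mod 859)
13^8 = (13^4)^2 ≡ 214^2 = 45796 ≡ 269 (mod 859)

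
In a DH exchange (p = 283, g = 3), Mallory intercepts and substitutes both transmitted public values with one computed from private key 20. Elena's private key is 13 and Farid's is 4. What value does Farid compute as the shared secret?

Farid receives Mallory's public value M = 3^20 mod 283 instead of the honest one.
3^1 ≡ 3 (mod 283)
3^2 = (3^1)^2 ≡ 3^2 = 9 ≡ 9 (mod 283)
3^4 = (3^2)^2 ≡ 9^2 = 81 ≡ 81 (mod 283)
3^8 = (3^4)^2 ≡ 81^2 = 6561 ≡ 52 (mod 283)
3^16 = (3^8)^2 ≡ 52^2 = 2704 ≡ 157 (mod 283)
3^20 = 3^16 · 3^4 ≡ 157 · 81 ≡ 265 (mod 283).
So M = 265. Farid computes K = M^4 mod 283.
265^1 ≡ 265 (mod 283)
265^2 = (265^1)^2 ≡ 265^2 = 70225 ≡ 41 (mod 283)
265^4 = (265^2)^2 ≡ 41^2 = 1681 ≡ 266 (mod 283)

266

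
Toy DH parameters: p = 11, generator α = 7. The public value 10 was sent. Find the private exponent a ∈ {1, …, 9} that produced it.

Try successive powers of 7 modulo 11:
7^1 ≡ 7
7^2 ≡ 5
7^3 ≡ 2
7^4 ≡ 3
7^5 ≡ 10
Found: a = 5.

5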